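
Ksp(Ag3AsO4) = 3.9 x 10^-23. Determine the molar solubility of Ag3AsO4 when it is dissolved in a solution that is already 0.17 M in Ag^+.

s ≈ 7.9 × 10^-21 M

Ag3AsO4(s) <=> 3 Ag^+ + AsO4^3-
Ksp = [Ag^+]^3[AsO4^3-]
Let s = moles of Ag3AsO4 that dissolve per litre. [Ag^+] = 0.17 + 3s ≈ 0.17, [AsO4^3-] = s (since the Ag^+ already present dominates).
Ksp ≈ (0.17)^3 × s
s = 7.9 × 10^-21 M
Check: 3s = 2.4 × 10^-20 ≪ 0.17, so the approximation is valid.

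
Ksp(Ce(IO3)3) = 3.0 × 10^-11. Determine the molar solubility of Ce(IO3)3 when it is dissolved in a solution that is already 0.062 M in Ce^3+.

s = 2.6 × 10^-4 M

Ce(IO3)3(s) ⇌ Ce^3+ + 3 IO3^-
Ksp = [Ce^3+][IO3^-]^3
If s mol/L dissolves here, [Ce^3+] = 0.062 + s ≈ 0.062, [IO3^-] = 3s (Ksp is small, so little additional dissolves).
Ksp ≈ 0.062 × (3s)^3
s = 2.6 x 10^-4 M
Check: s = 2.6 x 10^-4 ≪ 0.062, so the approximation is valid.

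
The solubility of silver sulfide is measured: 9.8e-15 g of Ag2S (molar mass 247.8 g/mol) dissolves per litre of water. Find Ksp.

Molar solubility s = (9.8 × 10^-15 g/L) / (247.8 g/mol) = 3.95 x 10^-17 M.
Ag2S(s) ⇌ 2 Ag^+ + S^2-
Let s = molar solubility. Then [Ag^+] = 2s and [S^2-] = s.
Ksp = [Ag^+]^2[S^2-]
Ksp = (2s)^2s = 4s^3
With s = 3.95 × 10^-17: Ksp = 2.5 x 10^-49

Ksp ≈ 2.5 x 10^-49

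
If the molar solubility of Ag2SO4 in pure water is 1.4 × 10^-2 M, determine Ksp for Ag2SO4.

1.1 × 10^-5

Ag2SO4(s) ⇌ 2 Ag^+(aq) + SO4^2-(aq)
For each mole of Ag2SO4 that dissolves: [Ag^+] = 2s, [SO4^2-] = s.
Ksp = [Ag^+]^2[SO4^2-]
Substituting: Ksp = (2s)^2s = 4s^3
Ksp = 4 × (1.4 × 10^-2)^3 = 1.1 × 10^-5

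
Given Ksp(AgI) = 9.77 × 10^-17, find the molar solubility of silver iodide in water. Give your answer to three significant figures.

s ≈ 9.88 x 10^-9 M

AgI(s) ⇌ Ag^+ + I^-
Ksp = [Ag^+][I^-]
If s mol/L of AgI dissolves, [Ag^+] = s and [I^-] = s.
Ksp = (s)(s) = s^2
s = (9.77 × 10^-17)^(1/2) = 9.88 × 10^-9 M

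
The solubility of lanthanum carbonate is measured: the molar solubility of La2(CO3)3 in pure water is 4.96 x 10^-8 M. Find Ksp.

Ksp ≈ 3.24e-35

La2(CO3)3(s) ⇌ 2 La^3+ + 3 CO3^2-
With molar solubility s: [La^3+] = 2s, [CO3^2-] = 3s.
Ksp = [La^3+]^2[CO3^2-]^3
Ksp = (2s)^2(3s)^3 = 108s^5
Ksp = 108 × (4.96 x 10^-8)^5 = 3.24 × 10^-35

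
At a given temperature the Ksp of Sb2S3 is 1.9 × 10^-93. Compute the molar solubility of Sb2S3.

1.1e-19 M

Sb2S3(s) ⇌ 2 Sb^3+(aq) + 3 S^2-(aq)
Ksp = [Sb^3+]^2[S^2-]^3
If s mol/L of Sb2S3 dissolves, [Sb^3+] = 2s and [S^2-] = 3s.
Substituting: Ksp = (2s)^2(3s)^3 = 108s^5
s = (1.9 × 10^-93 / 108)^(1/5) = 1.1 × 10^-19 M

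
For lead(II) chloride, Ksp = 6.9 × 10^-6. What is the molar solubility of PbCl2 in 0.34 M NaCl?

s ≈ 6.0 × 10^-5 M

PbCl2(s) ⇌ Pb^2+(aq) + 2 Cl^-(aq)
Ksp = [Pb^2+][Cl^-]^2
Let s = moles of PbCl2 that dissolve per litre. [Pb^2+] = s, [Cl^-] = 0.34 + 2s ≈ 0.34 (Ksp is small, so little additional dissolves).
Ksp ≈ s × (0.34)^2
s = 6.0 x 10^-5 M
Check: 2s = 1.2 × 10^-4 ≪ 0.34, so the approximation is valid.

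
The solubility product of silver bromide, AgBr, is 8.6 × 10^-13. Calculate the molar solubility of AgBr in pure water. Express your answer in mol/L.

AgBr(s) ⇌ Ag^+ + Br^-
Ksp = [Ag^+][Br^-]
For each mole of AgBr that dissolves: [Ag^+] = s, [Br^-] = s.
Ksp = (s)(s) = s^2
s = (8.6 × 10^-13)^(1/2) = 9.3 x 10^-7 M

9.3e-7 M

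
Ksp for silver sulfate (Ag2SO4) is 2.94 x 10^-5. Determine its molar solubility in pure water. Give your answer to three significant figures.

Ag2SO4(s) ⇌ 2 Ag^+(aq) + SO4^2-(aq)
Ksp = [Ag^+]^2[SO4^2-]
If s mol/L of Ag2SO4 dissolves, [Ag^+] = 2s and [SO4^2-] = s.
Substituting: Ksp = (2s)^2s = 4s^3
s^3 = 2.94 x 10^-5 / 4, so s = 1.94 x 10^-2 M

1.94 × 10^-2 M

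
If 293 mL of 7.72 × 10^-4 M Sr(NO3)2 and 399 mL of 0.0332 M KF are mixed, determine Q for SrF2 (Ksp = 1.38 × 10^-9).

Q ≈ 1.20 × 10^-7

Total volume = 293 + 399 = 692 mL.
[Sr^2+] = 7.72 x 10^-4 × (293/692) = 3.269 × 10^-4 M
[F^-] = 3.32 × 10^-2 × (399/692) = 1.914 x 10^-2 M
SrF2(s) <=> Sr^2+(aq) + 2 F^-(aq), so Q = [Sr^2+][F^-]^2
Q = (3.269 × 10^-4)(1.914 x 10^-2)^2 = 1.20 x 10^-7
Q > Ksp, so SrF2 will precipitate.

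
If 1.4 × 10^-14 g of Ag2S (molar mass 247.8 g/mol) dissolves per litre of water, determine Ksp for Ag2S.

Molar solubility s = (1.4 × 10^-14 g/L) / (247.8 g/mol) = 5.65 × 10^-17 M.
Ag2S(s) <=> 2 Ag^+(aq) + S^2-(aq)
With molar solubility s: [Ag^+] = 2s, [S^2-] = s.
Ksp = [Ag^+]^2[S^2-]
Ksp = (2s)^2s = 4s^3
With s = 5.65 × 10^-17: Ksp = 7.2 x 10^-49

Ksp ≈ 7.2 x 10^-49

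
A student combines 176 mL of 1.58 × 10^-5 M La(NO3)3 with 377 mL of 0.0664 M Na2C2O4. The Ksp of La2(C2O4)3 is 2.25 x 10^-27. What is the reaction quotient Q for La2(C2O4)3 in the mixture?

Total volume = 176 + 377 = 553 mL.
[La^3+] = 1.58 × 10^-5 × (176/553) = 5.029 × 10^-6 M
[C2O4^2-] = 6.64 × 10^-2 × (377/553) = 4.527 × 10^-2 M
La2(C2O4)3(s) <=> 2 La^3+(aq) + 3 C2O4^2-(aq), so Q = [La^3+]^2[C2O4^2-]^3
Q = (5.029 × 10^-6)^2(4.527 x 10^-2)^3 = 2.35 × 10^-15
Q > Ksp, so La2(C2O4)3 will precipitate.

Q = 2.35 × 10^-15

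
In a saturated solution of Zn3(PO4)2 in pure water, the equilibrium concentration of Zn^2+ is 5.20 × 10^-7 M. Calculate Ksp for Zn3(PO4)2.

Ksp = 1.69 x 10^-32

Zn3(PO4)2(s) <=> 3 Zn^2+ + 2 PO4^3-
Stoichiometry gives [PO4^3-] = (2/3)[Zn^2+] = 3.467 x 10^-7 M.
Ksp = [Zn^2+]^3[PO4^3-]^2
Ksp = (5.20 × 10^-7)^3 × (3.467 × 10^-7)^2 = 1.69 × 10^-32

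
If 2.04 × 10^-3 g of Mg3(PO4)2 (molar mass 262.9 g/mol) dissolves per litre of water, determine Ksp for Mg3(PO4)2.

Ksp = 3.04e-24

Molar solubility s = (2.04 × 10^-3 g/L) / (262.9 g/mol) = 7.760 × 10^-6 M.
Mg3(PO4)2(s) ⇌ 3 Mg^2+(aq) + 2 PO4^3-(aq)
With molar solubility s: [Mg^2+] = 3s, [PO4^3-] = 2s.
Ksp = [Mg^2+]^3[PO4^3-]^2
Substituting: Ksp = (3s)^3(2s)^2 = 108s^5
With s = 7.760 × 10^-6: Ksp = 3.04 × 10^-24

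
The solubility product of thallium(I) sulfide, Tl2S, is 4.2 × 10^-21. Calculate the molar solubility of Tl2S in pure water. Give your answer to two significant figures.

1.0 × 10^-7 M

Tl2S(s) <=> 2 Tl^+ + S^2-
Ksp = [Tl^+]^2[S^2-]
If s mol/L of Tl2S dissolves, [Tl^+] = 2s and [S^2-] = s.
So Ksp = (2s)^2 × s = 4s^3
s^3 = 4.2 × 10^-21 / 4, so s = 1.0 × 10^-7 M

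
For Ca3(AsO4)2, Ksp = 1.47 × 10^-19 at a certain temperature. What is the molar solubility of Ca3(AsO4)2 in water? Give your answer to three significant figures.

Ca3(AsO4)2(s) ⇌ 3 Ca^2+(aq) + 2 AsO4^3-(aq)
Ksp = [Ca^2+]^3[AsO4^3-]^2
If s mol/L of Ca3(AsO4)2 dissolves, [Ca^2+] = 3s and [AsO4^3-] = 2s.
Ksp = (3s)^3(2s)^2 = 108s^5
s^5 = 1.47 × 10^-19 / 108, so s = 6.71 × 10^-5 M

s = 6.71 x 10^-5 M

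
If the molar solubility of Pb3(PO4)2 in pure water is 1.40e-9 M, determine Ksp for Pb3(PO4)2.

Ksp ≈ 5.81 × 10^-43

Pb3(PO4)2(s) <=> 3 Pb^2+(aq) + 2 PO4^3-(aq)
For each mole of Pb3(PO4)2 that dissolves: [Pb^2+] = 3s, [PO4^3-] = 2s.
Ksp = [Pb^2+]^3[PO4^3-]^2
So Ksp = (3s)^3 × (2s)^2 = 108s^5
With s = 1.40 × 10^-9: Ksp = 5.81 × 10^-43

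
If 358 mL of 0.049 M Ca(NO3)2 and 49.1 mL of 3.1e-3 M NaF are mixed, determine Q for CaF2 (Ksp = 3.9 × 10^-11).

Total volume = 358 + 49.1 = 407.1 mL.
[Ca^2+] = 4.9 x 10^-2 × (358/407.1) = 4.31 × 10^-2 M
[F^-] = 3.1 × 10^-3 × (49.1/407.1) = 3.74 × 10^-4 M
CaF2(s) ⇌ Ca^2+(aq) + 2 F^-(aq), so Q = [Ca^2+][F^-]^2
Q = (4.31 × 10^-2)(3.74 × 10^-4)^2 = 6.0 × 10^-9
Q > Ksp, so CaF2 will precipitate.

Q = 6.0e-9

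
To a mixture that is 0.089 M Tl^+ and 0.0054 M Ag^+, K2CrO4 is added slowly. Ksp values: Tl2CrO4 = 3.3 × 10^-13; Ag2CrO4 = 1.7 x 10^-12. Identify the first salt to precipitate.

Each salt begins to precipitate when Q = Ksp, i.e. when [CrO4^2-] reaches its threshold.
For Tl2CrO4: 3.3 × 10^-13 = (0.089)^2 × [CrO4^2-]  ⇒  [CrO4^2-] = 4.2 x 10^-11 M.
For Ag2CrO4: 1.7 x 10^-12 = (0.0054)^2 × [CrO4^2-]  ⇒  [CrO4^2-] = 5.8 × 10^-8 M.
The salt with the lower threshold [CrO4^2-] precipitates first: Tl2CrO4.

Tl2CrO4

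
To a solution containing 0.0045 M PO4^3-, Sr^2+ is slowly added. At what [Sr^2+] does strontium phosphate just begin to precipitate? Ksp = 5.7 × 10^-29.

[Sr^2+] = 1.4e-8 M

Sr3(PO4)2(s) ⇌ 3 Sr^2+(aq) + 2 PO4^3-(aq)
Ksp = [Sr^2+]^3[PO4^3-]^2
Precipitation begins when Q = Ksp. With [PO4^3-] = 0.0045 M:
5.7 × 10^-29 = (0.0045)^2 × [Sr^2+]^3
[Sr^2+] = (5.7 × 10^-29 / 2.03 x 10^-5)^(1/3) = 1.4 x 10^-8 M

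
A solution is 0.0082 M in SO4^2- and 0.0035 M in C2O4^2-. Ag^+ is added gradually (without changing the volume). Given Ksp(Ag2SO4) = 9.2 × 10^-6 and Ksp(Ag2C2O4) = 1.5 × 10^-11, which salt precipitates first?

Precipitation of each salt starts when its ion product equals its Ksp.
For Ag2SO4: 9.2 × 10^-6 = 0.0082 × [Ag^+]^2  ⇒  [Ag^+] = 3.3 × 10^-2 M.
For Ag2C2O4: 1.5 × 10^-11 = 0.0035 × [Ag^+]^2  ⇒  [Ag^+] = 6.5 x 10^-5 M.
The salt with the lower threshold [Ag^+] precipitates first: Ag2C2O4.

Ag2C2O4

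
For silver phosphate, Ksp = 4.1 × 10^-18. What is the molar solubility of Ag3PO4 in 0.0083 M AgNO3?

s = 7.2e-12 M

Ag3PO4(s) ⇌ 3 Ag^+ + PO4^3-
Ksp = [Ag^+]^3[PO4^3-]
Let s = moles of Ag3PO4 that dissolve per litre. [Ag^+] = 0.0083 + 3s ≈ 0.0083, [PO4^3-] = s (since Ag^+ from AgNO3 dominates).
Ksp ≈ (0.0083)^3 × s
s = 7.2 × 10^-12 M
Check: 3s = 2.2 × 10^-11 ≪ 0.0083, so the approximation is valid.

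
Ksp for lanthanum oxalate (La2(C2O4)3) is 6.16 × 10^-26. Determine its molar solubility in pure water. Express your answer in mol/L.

s ≈ 3.56 × 10^-6 M

La2(C2O4)3(s) ⇌ 2 La^3+ + 3 C2O4^2-
Ksp = [La^3+]^2[C2O4^2-]^3
With molar solubility s: [La^3+] = 2s, [C2O4^2-] = 3s.
Substituting: Ksp = (2s)^2(3s)^3 = 108s^5
s^5 = 6.16 × 10^-26 / 108, so s = 3.56 × 10^-6 M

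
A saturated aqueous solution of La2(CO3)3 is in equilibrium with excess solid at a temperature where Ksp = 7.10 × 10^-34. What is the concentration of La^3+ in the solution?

La2(CO3)3(s) ⇌ 2 La^3+ + 3 CO3^2-
Ksp = [La^3+]^2[CO3^2-]^3
With molar solubility s: [La^3+] = 2s, [CO3^2-] = 3s.
Substituting: Ksp = (2s)^2(3s)^3 = 108s^5
Solving, s = (7.10 × 10^-34/108)^(1/5) = 9.195 × 10^-8 M
[La^3+] = 2s = 1.84 x 10^-7 M

1.84e-7 M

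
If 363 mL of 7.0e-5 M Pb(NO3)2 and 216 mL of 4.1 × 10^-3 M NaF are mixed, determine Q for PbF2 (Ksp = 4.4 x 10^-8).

Q = 1.0 × 10^-10

Total volume = 363 + 216 = 579 mL.
[Pb^2+] = 7.0 × 10^-5 × (363/579) = 4.39 x 10^-5 M
[F^-] = 4.1 × 10^-3 × (216/579) = 1.53 x 10^-3 M
PbF2(s) ⇌ Pb^2+ + 2 F^-, so Q = [Pb^2+][F^-]^2
Q = (4.39 × 10^-5)(1.53 × 10^-3)^2 = 1.0 x 10^-10
Q < Ksp, so no precipitate of PbF2 forms.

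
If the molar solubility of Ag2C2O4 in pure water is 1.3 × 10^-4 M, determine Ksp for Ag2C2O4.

Ag2C2O4(s) ⇌ 2 Ag^+(aq) + C2O4^2-(aq)
For each mole of Ag2C2O4 that dissolves: [Ag^+] = 2s, [C2O4^2-] = s.
Ksp = [Ag^+]^2[C2O4^2-]
Substituting: Ksp = (2s)^2s = 4s^3
Ksp = 4 × (1.3 × 10^-4)^3 = 8.8 × 10^-12

8.8e-12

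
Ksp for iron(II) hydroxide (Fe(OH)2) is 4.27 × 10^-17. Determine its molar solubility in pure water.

Fe(OH)2(s) ⇌ Fe^2+(aq) + 2 OH^-(aq)
Ksp = [Fe^2+][OH^-]^2
For each mole of Fe(OH)2 that dissolves: [Fe^2+] = s, [OH^-] = 2s.
Ksp = s(2s)^2 = 4s^3
Solving, s = (4.27 × 10^-17/4)^(1/3) = 2.20 x 10^-6 M

s = 2.20 × 10^-6 M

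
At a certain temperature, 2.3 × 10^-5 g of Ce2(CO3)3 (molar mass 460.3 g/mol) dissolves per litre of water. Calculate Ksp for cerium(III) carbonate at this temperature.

Ksp ≈ 3.4 × 10^-35

Molar solubility s = (2.3 × 10^-5 g/L) / (460.3 g/mol) = 5.00 × 10^-8 M.
Ce2(CO3)3(s) ⇌ 2 Ce^3+(aq) + 3 CO3^2-(aq)
With molar solubility s: [Ce^3+] = 2s, [CO3^2-] = 3s.
Ksp = [Ce^3+]^2[CO3^2-]^3
Substituting: Ksp = (2s)^2(3s)^3 = 108s^5
With s = 5.00 × 10^-8: Ksp = 3.4 × 10^-35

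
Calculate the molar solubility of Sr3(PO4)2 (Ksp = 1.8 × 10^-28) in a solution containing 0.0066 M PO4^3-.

s = 5.3e-9 M

Sr3(PO4)2(s) ⇌ 3 Sr^2+ + 2 PO4^3-
Ksp = [Sr^2+]^3[PO4^3-]^2
Let s be the molar solubility in this solution. [Sr^2+] = 3s, [PO4^3-] = 0.0066 + 2s ≈ 0.0066 (common-ion effect: PO4^3- is already 0.0066 M).
Ksp ≈ (3s)^3 × (0.0066)^2
s = 5.3 × 10^-9 M
Check: 2s = 1.1 × 10^-8 ≪ 0.0066, so the approximation is valid.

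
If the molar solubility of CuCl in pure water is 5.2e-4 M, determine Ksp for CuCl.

Ksp ≈ 2.7e-7

CuCl(s) ⇌ Cu^+ + Cl^-
For each mole of CuCl that dissolves: [Cu^+] = s, [Cl^-] = s.
Ksp = [Cu^+][Cl^-]
Ksp = (s)(s) = s^2
With s = 5.2 × 10^-4: Ksp = 2.7 × 10^-7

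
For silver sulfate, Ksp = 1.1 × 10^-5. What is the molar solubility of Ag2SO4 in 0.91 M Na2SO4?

Ag2SO4(s) ⇌ 2 Ag^+(aq) + SO4^2-(aq)
Ksp = [Ag^+]^2[SO4^2-]
Let s = moles of Ag2SO4 that dissolve per litre. [Ag^+] = 2s, [SO4^2-] = 0.91 + s ≈ 0.91 (common-ion effect: SO4^2- is already 0.91 M).
Ksp ≈ (2s)^2 × 0.91
s = 1.7 × 10^-3 M
Check: s = 1.7 × 10^-3 ≪ 0.91, so the approximation is valid.

s ≈ 1.7e-3 M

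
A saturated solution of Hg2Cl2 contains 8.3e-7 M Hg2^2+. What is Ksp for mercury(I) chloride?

Hg2Cl2(s) <=> Hg2^2+ + 2 Cl^-
Stoichiometry gives [Cl^-] = (2/1)[Hg2^2+] = 1.66 x 10^-6 M.
Ksp = [Hg2^2+][Cl^-]^2
Ksp = 8.3 × 10^-7 × (1.66 x 10^-6)^2 = 2.3 × 10^-18

Ksp = 2.3 × 10^-18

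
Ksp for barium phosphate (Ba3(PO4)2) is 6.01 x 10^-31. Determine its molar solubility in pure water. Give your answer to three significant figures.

s ≈ 3.54e-7 M

Ba3(PO4)2(s) ⇌ 3 Ba^2+ + 2 PO4^3-
Ksp = [Ba^2+]^3[PO4^3-]^2
If s mol/L of Ba3(PO4)2 dissolves, [Ba^2+] = 3s and [PO4^3-] = 2s.
Ksp = (3s)^3(2s)^2 = 108s^5
s = (6.01 x 10^-31 / 108)^(1/5) = 3.54 x 10^-7 M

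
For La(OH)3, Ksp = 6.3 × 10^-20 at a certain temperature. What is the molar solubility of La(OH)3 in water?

s = 7.0e-6 M

La(OH)3(s) <=> La^3+(aq) + 3 OH^-(aq)
Ksp = [La^3+][OH^-]^3
Let s = molar solubility. Then [La^3+] = s and [OH^-] = 3s.
Substituting: Ksp = s(3s)^3 = 27s^4
Solving, s = (6.3 × 10^-20/27)^(1/4) = 7.0 × 10^-6 M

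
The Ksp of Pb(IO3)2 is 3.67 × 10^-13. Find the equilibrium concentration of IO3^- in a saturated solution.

Pb(IO3)2(s) <=> Pb^2+(aq) + 2 IO3^-(aq)
Ksp = [Pb^2+][IO3^-]^2
Let s = molar solubility. Then [Pb^2+] = s and [IO3^-] = 2s.
So Ksp = s × (2s)^2 = 4s^3
s = (3.67 × 10^-13 / 4)^(1/3) = 4.510 × 10^-5 M
[IO3^-] = 2s = 9.02 × 10^-5 M

[IO3^-] = 9.02 × 10^-5 M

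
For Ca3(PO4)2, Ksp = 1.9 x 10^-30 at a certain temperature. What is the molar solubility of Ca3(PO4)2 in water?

Ca3(PO4)2(s) ⇌ 3 Ca^2+ + 2 PO4^3-
Ksp = [Ca^2+]^3[PO4^3-]^2
Let s = molar solubility. Then [Ca^2+] = 3s and [PO4^3-] = 2s.
So Ksp = (3s)^3 × (2s)^2 = 108s^5
s^5 = 1.9 x 10^-30 / 108, so s = 4.5 × 10^-7 M

s = 4.5e-7 M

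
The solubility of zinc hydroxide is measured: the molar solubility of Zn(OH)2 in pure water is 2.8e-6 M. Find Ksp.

8.8 × 10^-17

Zn(OH)2(s) ⇌ Zn^2+ + 2 OH^-
If s mol/L of Zn(OH)2 dissolves, [Zn^2+] = s and [OH^-] = 2s.
Ksp = [Zn^2+][OH^-]^2
So Ksp = s × (2s)^2 = 4s^3
Ksp = 4 × (2.8 x 10^-6)^3 = 8.8 x 10^-17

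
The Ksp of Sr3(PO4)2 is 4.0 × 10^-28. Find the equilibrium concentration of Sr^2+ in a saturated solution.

Sr3(PO4)2(s) ⇌ 3 Sr^2+ + 2 PO4^3-
Ksp = [Sr^2+]^3[PO4^3-]^2
With molar solubility s: [Sr^2+] = 3s, [PO4^3-] = 2s.
So Ksp = (3s)^3 × (2s)^2 = 108s^5
Solving, s = (4.0 × 10^-28/108)^(1/5) = 1.30 × 10^-6 M
[Sr^2+] = 3s = 3.9 x 10^-6 M

3.9e-6 M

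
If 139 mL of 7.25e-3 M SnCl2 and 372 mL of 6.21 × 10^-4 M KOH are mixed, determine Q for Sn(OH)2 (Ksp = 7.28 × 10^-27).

Q = 4.03 x 10^-10

Total volume = 139 + 372 = 511 mL.
[Sn^2+] = 7.25 × 10^-3 × (139/511) = 1.972 × 10^-3 M
[OH^-] = 6.21 x 10^-4 × (372/511) = 4.521 × 10^-4 M
Sn(OH)2(s) ⇌ Sn^2+(aq) + 2 OH^-(aq), so Q = [Sn^2+][OH^-]^2
Q = (1.972 × 10^-3)(4.521 x 10^-4)^2 = 4.03 × 10^-10
Q > Ksp, so Sn(OH)2 will precipitate.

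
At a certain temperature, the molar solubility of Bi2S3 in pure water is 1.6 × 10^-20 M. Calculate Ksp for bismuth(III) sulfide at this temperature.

Ksp ≈ 1.1 × 10^-97

Bi2S3(s) ⇌ 2 Bi^3+(aq) + 3 S^2-(aq)
If s mol/L of Bi2S3 dissolves, [Bi^3+] = 2s and [S^2-] = 3s.
Ksp = [Bi^3+]^2[S^2-]^3
Ksp = (2s)^2(3s)^3 = 108s^5
Ksp = 108 × (1.6 x 10^-20)^5 = 1.1 x 10^-97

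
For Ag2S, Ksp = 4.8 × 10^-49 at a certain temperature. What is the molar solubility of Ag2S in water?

Ag2S(s) <=> 2 Ag^+ + S^2-
Ksp = [Ag^+]^2[S^2-]
For each mole of Ag2S that dissolves: [Ag^+] = 2s, [S^2-] = s.
Substituting: Ksp = (2s)^2s = 4s^3
Solving, s = (4.8 × 10^-49/4)^(1/3) = 4.9 x 10^-17 M

s = 4.9 x 10^-17 M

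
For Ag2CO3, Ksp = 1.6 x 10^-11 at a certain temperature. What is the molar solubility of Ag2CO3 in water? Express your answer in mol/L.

Ag2CO3(s) ⇌ 2 Ag^+(aq) + CO3^2-(aq)
Ksp = [Ag^+]^2[CO3^2-]
Let s = molar solubility. Then [Ag^+] = 2s and [CO3^2-] = s.
So Ksp = (2s)^2 × s = 4s^3
s = (1.6 x 10^-11 / 4)^(1/3) = 1.6 × 10^-4 M

s = 1.6 × 10^-4 M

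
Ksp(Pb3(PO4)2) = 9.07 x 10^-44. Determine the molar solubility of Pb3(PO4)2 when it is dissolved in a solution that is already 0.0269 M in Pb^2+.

s = 3.41 x 10^-20 M

Pb3(PO4)2(s) ⇌ 3 Pb^2+ + 2 PO4^3-
Ksp = [Pb^2+]^3[PO4^3-]^2
Let s = moles of Pb3(PO4)2 that dissolve per litre. [Pb^2+] = 0.0269 + 3s ≈ 0.0269, [PO4^3-] = 2s (Ksp is small, so little additional dissolves).
Ksp ≈ (0.0269)^3 × (2s)^2
s = 3.41 x 10^-20 M
Check: 3s = 1.0 x 10^-19 ≪ 0.0269, so the approximation is valid.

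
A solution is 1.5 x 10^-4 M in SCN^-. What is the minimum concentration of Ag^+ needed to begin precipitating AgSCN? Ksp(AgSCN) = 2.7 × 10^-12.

AgSCN(s) <=> Ag^+ + SCN^-
Ksp = [Ag^+][SCN^-]
Precipitation begins when Q = Ksp. With [SCN^-] = 1.5 x 10^-4 M:
2.7 × 10^-12 = (1.5 x 10^-4) × [Ag^+]
[Ag^+] = (2.7 × 10^-12 / 1.5 × 10^-4) = 1.8 x 10^-8 M

[Ag^+] = 1.8e-8 M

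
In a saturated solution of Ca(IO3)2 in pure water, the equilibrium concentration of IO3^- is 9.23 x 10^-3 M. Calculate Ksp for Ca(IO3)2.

3.93e-7

Ca(IO3)2(s) ⇌ Ca^2+(aq) + 2 IO3^-(aq)
Stoichiometry gives [Ca^2+] = (1/2)[IO3^-] = 4.615 × 10^-3 M.
Ksp = [Ca^2+][IO3^-]^2
Ksp = 4.615 × 10^-3 × (9.23 x 10^-3)^2 = 3.93 × 10^-7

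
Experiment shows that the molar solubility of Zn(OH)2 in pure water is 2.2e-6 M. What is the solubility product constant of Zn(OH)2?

Zn(OH)2(s) <=> Zn^2+(aq) + 2 OH^-(aq)
With molar solubility s: [Zn^2+] = s, [OH^-] = 2s.
Ksp = [Zn^2+][OH^-]^2
Ksp = s(2s)^2 = 4s^3
Ksp = 4 × (2.2 × 10^-6)^3 = 4.3 x 10^-17

Ksp ≈ 4.3e-17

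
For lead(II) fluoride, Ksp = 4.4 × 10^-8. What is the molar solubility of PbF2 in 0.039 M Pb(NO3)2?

s = 5.3 x 10^-4 M

PbF2(s) ⇌ Pb^2+(aq) + 2 F^-(aq)
Ksp = [Pb^2+][F^-]^2
Let s = moles of PbF2 that dissolve per litre. [Pb^2+] = 0.039 + s ≈ 0.039, [F^-] = 2s (since Pb^2+ from Pb(NO3)2 dominates).
Ksp ≈ 0.039 × (2s)^2
s = 5.3 × 10^-4 M
Check: s = 5.3 × 10^-4 ≪ 0.039, so the approximation is valid.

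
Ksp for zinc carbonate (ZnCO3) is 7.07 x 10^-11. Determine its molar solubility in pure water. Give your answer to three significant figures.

s ≈ 8.41 × 10^-6 M

ZnCO3(s) <=> Zn^2+(aq) + CO3^2-(aq)
Ksp = [Zn^2+][CO3^2-]
With molar solubility s: [Zn^2+] = s, [CO3^2-] = s.
Ksp = (s)(s) = s^2
s = (7.07 x 10^-11)^(1/2) = 8.41 x 10^-6 M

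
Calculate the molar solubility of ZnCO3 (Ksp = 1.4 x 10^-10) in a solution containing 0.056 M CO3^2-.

s = 2.5 × 10^-9 M

ZnCO3(s) <=> Zn^2+(aq) + CO3^2-(aq)
Ksp = [Zn^2+][CO3^2-]
Let s = moles of ZnCO3 that dissolve per litre. [Zn^2+] = s, [CO3^2-] = 0.056 + s ≈ 0.056 (common-ion effect: CO3^2- is already 0.056 M).
Ksp ≈ s × 0.056
s = 2.5 x 10^-9 M
Check: s = 2.5 x 10^-9 ≪ 0.056, so the approximation is valid.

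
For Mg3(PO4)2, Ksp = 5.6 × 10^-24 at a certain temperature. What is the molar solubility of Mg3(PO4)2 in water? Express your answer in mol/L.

8.8 × 10^-6 M

Mg3(PO4)2(s) <=> 3 Mg^2+ + 2 PO4^3-
Ksp = [Mg^2+]^3[PO4^3-]^2
With molar solubility s: [Mg^2+] = 3s, [PO4^3-] = 2s.
Ksp = (3s)^3(2s)^2 = 108s^5
s^5 = 5.6 × 10^-24 / 108, so s = 8.8 × 10^-6 M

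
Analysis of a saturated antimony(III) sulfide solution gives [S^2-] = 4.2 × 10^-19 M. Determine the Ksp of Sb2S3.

Sb2S3(s) ⇌ 2 Sb^3+ + 3 S^2-
Stoichiometry gives [Sb^3+] = (2/3)[S^2-] = 2.80 × 10^-19 M.
Ksp = [Sb^3+]^2[S^2-]^3
Ksp = (2.80 × 10^-19)^2 × (4.2 × 10^-19)^3 = 5.8 × 10^-93

Ksp = 5.8 × 10^-93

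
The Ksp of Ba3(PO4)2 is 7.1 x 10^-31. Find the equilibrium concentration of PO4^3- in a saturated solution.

Ba3(PO4)2(s) <=> 3 Ba^2+ + 2 PO4^3-
Ksp = [Ba^2+]^3[PO4^3-]^2
With molar solubility s: [Ba^2+] = 3s, [PO4^3-] = 2s.
Ksp = (3s)^3(2s)^2 = 108s^5
s = (7.1 x 10^-31 / 108)^(1/5) = 3.66 × 10^-7 M
[PO4^3-] = 2s = 7.3 x 10^-7 M

[PO4^3-] ≈ 7.3 × 10^-7 M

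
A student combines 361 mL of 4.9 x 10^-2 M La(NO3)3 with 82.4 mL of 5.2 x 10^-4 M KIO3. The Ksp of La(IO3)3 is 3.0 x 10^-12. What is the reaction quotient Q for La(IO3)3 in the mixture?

Total volume = 361 + 82.4 = 443.4 mL.
[La^3+] = 4.9 x 10^-2 × (361/443.4) = 3.99 × 10^-2 M
[IO3^-] = 5.2 × 10^-4 × (82.4/443.4) = 9.66 × 10^-5 M
La(IO3)3(s) <=> La^3+(aq) + 3 IO3^-(aq), so Q = [La^3+][IO3^-]^3
Q = (3.99 × 10^-2)(9.66 × 10^-5)^3 = 3.6 x 10^-14
Q < Ksp, so no precipitate of La(IO3)3 forms.

Q ≈ 3.6 × 10^-14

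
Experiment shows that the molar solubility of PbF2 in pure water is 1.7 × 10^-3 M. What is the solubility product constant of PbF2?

PbF2(s) ⇌ Pb^2+ + 2 F^-
If s mol/L of PbF2 dissolves, [Pb^2+] = s and [F^-] = 2s.
Ksp = [Pb^2+][F^-]^2
Ksp = s(2s)^2 = 4s^3
With s = 1.7 × 10^-3: Ksp = 2.0 x 10^-8

Ksp = 2.0 × 10^-8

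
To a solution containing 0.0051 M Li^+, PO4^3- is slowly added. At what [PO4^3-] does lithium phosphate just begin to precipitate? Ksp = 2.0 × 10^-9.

[PO4^3-] ≈ 1.5 × 10^-2 M

Li3PO4(s) ⇌ 3 Li^+(aq) + PO4^3-(aq)
Ksp = [Li^+]^3[PO4^3-]
Precipitation begins when Q = Ksp. With [Li^+] = 0.0051 M:
2.0 × 10^-9 = (0.0051)^3 × [PO4^3-]
[PO4^3-] = (2.0 × 10^-9 / 1.33 × 10^-7) = 1.5 × 10^-2 M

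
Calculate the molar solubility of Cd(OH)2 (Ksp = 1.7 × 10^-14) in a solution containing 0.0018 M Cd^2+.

1.5 x 10^-6 M

Cd(OH)2(s) ⇌ Cd^2+(aq) + 2 OH^-(aq)
Ksp = [Cd^2+][OH^-]^2
If s mol/L dissolves here, [Cd^2+] = 0.0018 + s ≈ 0.0018, [OH^-] = 2s (since the Cd^2+ already present dominates).
Ksp ≈ 0.0018 × (2s)^2
s = 1.5 × 10^-6 M
Check: s = 1.5 × 10^-6 ≪ 0.0018, so the approximation is valid.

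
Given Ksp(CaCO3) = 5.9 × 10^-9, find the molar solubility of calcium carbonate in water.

CaCO3(s) <=> Ca^2+ + CO3^2-
Ksp = [Ca^2+][CO3^2-]
For each mole of CaCO3 that dissolves: [Ca^2+] = s, [CO3^2-] = s.
Ksp = s^2
s = √(5.9 × 10^-9) = 7.7 × 10^-5 M

7.7 × 10^-5 M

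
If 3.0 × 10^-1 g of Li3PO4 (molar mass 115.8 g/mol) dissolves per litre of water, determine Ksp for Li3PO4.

Molar solubility s = (3.0 × 10^-1 g/L) / (115.8 g/mol) = 2.59 × 10^-3 M.
Li3PO4(s) ⇌ 3 Li^+ + PO4^3-
If s mol/L of Li3PO4 dissolves, [Li^+] = 3s and [PO4^3-] = s.
Ksp = [Li^+]^3[PO4^3-]
So Ksp = (3s)^3 × s = 27s^4
Ksp = 27 × (2.59 x 10^-3)^4 = 1.2 × 10^-9

1.2 × 10^-9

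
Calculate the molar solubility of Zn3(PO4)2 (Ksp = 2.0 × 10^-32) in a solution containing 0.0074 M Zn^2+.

Zn3(PO4)2(s) ⇌ 3 Zn^2+ + 2 PO4^3-
Ksp = [Zn^2+]^3[PO4^3-]^2
Let s be the molar solubility in this solution. [Zn^2+] = 0.0074 + 3s ≈ 0.0074, [PO4^3-] = 2s (common-ion effect: Zn^2+ is already 0.0074 M).
Ksp ≈ (0.0074)^3 × (2s)^2
s = 1.1 × 10^-13 M
Check: 3s = 3.3 x 10^-13 ≪ 0.0074, so the approximation is valid.

s ≈ 1.1e-13 M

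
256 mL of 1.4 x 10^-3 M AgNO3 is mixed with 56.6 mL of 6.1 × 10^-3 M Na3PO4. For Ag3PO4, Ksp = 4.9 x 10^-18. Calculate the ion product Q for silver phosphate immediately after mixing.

Total volume = 256 + 56.6 = 312.6 mL.
[Ag^+] = 1.4 × 10^-3 × (256/312.6) = 1.15 × 10^-3 M
[PO4^3-] = 6.1 x 10^-3 × (56.6/312.6) = 1.10 × 10^-3 M
Ag3PO4(s) <=> 3 Ag^+(aq) + PO4^3-(aq), so Q = [Ag^+]^3[PO4^3-]
Q = (1.15 × 10^-3)^3(1.10 × 10^-3) = 1.7 × 10^-12
Q > Ksp, so Ag3PO4 will precipitate.

1.7 × 10^-12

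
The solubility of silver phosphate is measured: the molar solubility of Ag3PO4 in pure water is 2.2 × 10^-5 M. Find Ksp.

Ksp = 6.3e-18

Ag3PO4(s) ⇌ 3 Ag^+ + PO4^3-
With molar solubility s: [Ag^+] = 3s, [PO4^3-] = s.
Ksp = [Ag^+]^3[PO4^3-]
So Ksp = (3s)^3 × s = 27s^4
Ksp = 27 × (2.2 × 10^-5)^4 = 6.3 x 10^-18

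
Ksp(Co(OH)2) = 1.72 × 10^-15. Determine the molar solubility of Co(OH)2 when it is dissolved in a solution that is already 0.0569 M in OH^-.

s = 5.31 × 10^-13 M

Co(OH)2(s) <=> Co^2+(aq) + 2 OH^-(aq)
Ksp = [Co^2+][OH^-]^2
Let s = moles of Co(OH)2 that dissolve per litre. [Co^2+] = s, [OH^-] = 0.0569 + 2s ≈ 0.0569 (since the OH^- already present dominates).
Ksp ≈ s × (0.0569)^2
s = 5.31 × 10^-13 M
Check: 2s = 1.1 x 10^-12 ≪ 0.0569, so the approximation is valid.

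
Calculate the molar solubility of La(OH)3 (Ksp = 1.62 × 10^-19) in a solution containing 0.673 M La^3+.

La(OH)3(s) <=> La^3+(aq) + 3 OH^-(aq)
Ksp = [La^3+][OH^-]^3
Let s = moles of La(OH)3 that dissolve per litre. [La^3+] = 0.673 + s ≈ 0.673, [OH^-] = 3s (since the La^3+ already present dominates).
Ksp ≈ 0.673 × (3s)^3
s = 2.07 × 10^-7 M
Check: s = 2.1 x 10^-7 ≪ 0.673, so the approximation is valid.

s = 2.07 × 10^-7 M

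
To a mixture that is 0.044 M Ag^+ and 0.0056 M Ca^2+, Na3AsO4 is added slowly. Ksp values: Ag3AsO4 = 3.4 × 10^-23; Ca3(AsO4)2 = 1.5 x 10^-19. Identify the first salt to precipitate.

Ag3AsO4

Each salt begins to precipitate when Q = Ksp, i.e. when [AsO4^3-] reaches its threshold.
For Ag3AsO4: 3.4 × 10^-23 = (0.044)^3 × [AsO4^3-]  ⇒  [AsO4^3-] = 4.0 x 10^-19 M.
For Ca3(AsO4)2: 1.5 x 10^-19 = (0.0056)^3 × [AsO4^3-]^2  ⇒  [AsO4^3-] = 9.2 × 10^-7 M.
The salt with the lower threshold [AsO4^3-] precipitates first: Ag3AsO4.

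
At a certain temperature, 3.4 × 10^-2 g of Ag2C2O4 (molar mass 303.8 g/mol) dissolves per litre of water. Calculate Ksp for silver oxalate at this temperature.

5.6e-12

Molar solubility s = (3.4 × 10^-2 g/L) / (303.8 g/mol) = 1.12 × 10^-4 M.
Ag2C2O4(s) <=> 2 Ag^+(aq) + C2O4^2-(aq)
For each mole of Ag2C2O4 that dissolves: [Ag^+] = 2s, [C2O4^2-] = s.
Ksp = [Ag^+]^2[C2O4^2-]
So Ksp = (2s)^2 × s = 4s^3
Ksp = 4 × (1.12 x 10^-4)^3 = 5.6 × 10^-12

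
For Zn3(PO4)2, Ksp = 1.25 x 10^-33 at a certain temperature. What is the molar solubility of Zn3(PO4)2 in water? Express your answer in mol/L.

1.03 × 10^-7 M

Zn3(PO4)2(s) ⇌ 3 Zn^2+(aq) + 2 PO4^3-(aq)
Ksp = [Zn^2+]^3[PO4^3-]^2
Let s = molar solubility. Then [Zn^2+] = 3s and [PO4^3-] = 2s.
Ksp = (3s)^3(2s)^2 = 108s^5
Solving, s = (1.25 x 10^-33/108)^(1/5) = 1.03 × 10^-7 M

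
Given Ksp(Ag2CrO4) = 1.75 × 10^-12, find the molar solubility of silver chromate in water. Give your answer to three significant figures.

s = 7.59 x 10^-5 M

Ag2CrO4(s) <=> 2 Ag^+(aq) + CrO4^2-(aq)
Ksp = [Ag^+]^2[CrO4^2-]
For each mole of Ag2CrO4 that dissolves: [Ag^+] = 2s, [CrO4^2-] = s.
Substituting: Ksp = (2s)^2s = 4s^3
Solving, s = (1.75 × 10^-12/4)^(1/3) = 7.59 × 10^-5 M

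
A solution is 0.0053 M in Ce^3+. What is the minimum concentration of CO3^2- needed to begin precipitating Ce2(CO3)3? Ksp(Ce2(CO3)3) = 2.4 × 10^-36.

4.4 × 10^-11 M

Ce2(CO3)3(s) <=> 2 Ce^3+(aq) + 3 CO3^2-(aq)
Ksp = [Ce^3+]^2[CO3^2-]^3
Precipitation begins when Q = Ksp. With [Ce^3+] = 0.0053 M:
2.4 × 10^-36 = (0.0053)^2 × [CO3^2-]^3
[CO3^2-] = (2.4 × 10^-36 / 2.81 × 10^-5)^(1/3) = 4.4 x 10^-11 M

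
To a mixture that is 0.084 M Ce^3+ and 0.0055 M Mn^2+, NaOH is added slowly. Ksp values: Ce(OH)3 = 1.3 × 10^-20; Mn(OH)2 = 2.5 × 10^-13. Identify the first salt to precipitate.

Ce(OH)3

Each salt begins to precipitate when Q = Ksp, i.e. when [OH^-] reaches its threshold.
For Ce(OH)3: 1.3 × 10^-20 = 0.084 × [OH^-]^3  ⇒  [OH^-] = 5.4 x 10^-7 M.
For Mn(OH)2: 2.5 × 10^-13 = 0.0055 × [OH^-]^2  ⇒  [OH^-] = 6.7 × 10^-6 M.
The salt with the lower threshold [OH^-] precipitates first: Ce(OH)3.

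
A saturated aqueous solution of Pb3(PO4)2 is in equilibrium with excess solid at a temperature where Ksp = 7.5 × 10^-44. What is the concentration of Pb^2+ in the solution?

[Pb^2+] = 2.8 × 10^-9 M

Pb3(PO4)2(s) ⇌ 3 Pb^2+(aq) + 2 PO4^3-(aq)
Ksp = [Pb^2+]^3[PO4^3-]^2
If s mol/L of Pb3(PO4)2 dissolves, [Pb^2+] = 3s and [PO4^3-] = 2s.
Ksp = (3s)^3(2s)^2 = 108s^5
s = (7.5 × 10^-44 / 108)^(1/5) = 9.30 × 10^-10 M
[Pb^2+] = 3s = 2.8 x 10^-9 M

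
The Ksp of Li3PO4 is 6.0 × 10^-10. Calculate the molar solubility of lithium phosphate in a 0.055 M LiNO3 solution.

s ≈ 3.6 × 10^-6 M

Li3PO4(s) <=> 3 Li^+ + PO4^3-
Ksp = [Li^+]^3[PO4^3-]
If s mol/L dissolves here, [Li^+] = 0.055 + 3s ≈ 0.055, [PO4^3-] = s (Ksp is small, so little additional dissolves).
Ksp ≈ (0.055)^3 × s
s = 3.6 × 10^-6 M
Check: 3s = 1.1 x 10^-5 ≪ 0.055, so the approximation is valid.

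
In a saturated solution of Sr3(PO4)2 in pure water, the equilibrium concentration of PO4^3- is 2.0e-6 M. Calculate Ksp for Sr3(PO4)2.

Sr3(PO4)2(s) <=> 3 Sr^2+(aq) + 2 PO4^3-(aq)
Stoichiometry gives [Sr^2+] = (3/2)[PO4^3-] = 3.00 x 10^-6 M.
Ksp = [Sr^2+]^3[PO4^3-]^2
Ksp = (3.00 × 10^-6)^3 × (2.0 × 10^-6)^2 = 1.1 × 10^-28

Ksp = 1.1 x 10^-28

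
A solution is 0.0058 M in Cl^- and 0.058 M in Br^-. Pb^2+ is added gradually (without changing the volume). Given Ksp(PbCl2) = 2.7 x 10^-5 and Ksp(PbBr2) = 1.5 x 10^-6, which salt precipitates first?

PbBr2

Precipitation of each salt starts when its ion product equals its Ksp.
For PbCl2: 2.7 x 10^-5 = (0.0058)^2 × [Pb^2+]  ⇒  [Pb^2+] = 8.0 × 10^-1 M.
For PbBr2: 1.5 x 10^-6 = (0.058)^2 × [Pb^2+]  ⇒  [Pb^2+] = 4.5 × 10^-4 M.
The salt with the lower threshold [Pb^2+] precipitates first: PbBr2.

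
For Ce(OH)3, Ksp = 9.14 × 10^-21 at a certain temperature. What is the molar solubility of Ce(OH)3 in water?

4.29e-6 M

Ce(OH)3(s) <=> Ce^3+ + 3 OH^-
Ksp = [Ce^3+][OH^-]^3
With molar solubility s: [Ce^3+] = s, [OH^-] = 3s.
Ksp = s(3s)^3 = 27s^4
Solving, s = (9.14 × 10^-21/27)^(1/4) = 4.29 x 10^-6 M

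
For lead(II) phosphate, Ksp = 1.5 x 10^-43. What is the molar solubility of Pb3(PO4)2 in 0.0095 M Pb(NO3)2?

s = 2.1 × 10^-19 M

Pb3(PO4)2(s) ⇌ 3 Pb^2+ + 2 PO4^3-
Ksp = [Pb^2+]^3[PO4^3-]^2
Let s be the molar solubility in this solution. [Pb^2+] = 0.0095 + 3s ≈ 0.0095, [PO4^3-] = 2s (since Pb^2+ from Pb(NO3)2 dominates).
Ksp ≈ (0.0095)^3 × (2s)^2
s = 2.1 × 10^-19 M
Check: 3s = 6.3 x 10^-19 ≪ 0.0095, so the approximation is valid.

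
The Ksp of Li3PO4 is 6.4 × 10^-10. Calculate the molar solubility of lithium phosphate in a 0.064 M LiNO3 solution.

Li3PO4(s) ⇌ 3 Li^+(aq) + PO4^3-(aq)
Ksp = [Li^+]^3[PO4^3-]
Let s = moles of Li3PO4 that dissolve per litre. [Li^+] = 0.064 + 3s ≈ 0.064, [PO4^3-] = s (since Li^+ from LiNO3 dominates).
Ksp ≈ (0.064)^3 × s
s = 2.4 x 10^-6 M
Check: 3s = 7.3 × 10^-6 ≪ 0.064, so the approximation is valid.

s = 2.4 × 10^-6 M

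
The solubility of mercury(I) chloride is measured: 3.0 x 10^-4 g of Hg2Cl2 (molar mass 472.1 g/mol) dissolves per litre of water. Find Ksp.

Molar solubility s = (3.0 × 10^-4 g/L) / (472.1 g/mol) = 6.35 × 10^-7 M.
Hg2Cl2(s) ⇌ Hg2^2+ + 2 Cl^-
Let s = molar solubility. Then [Hg2^2+] = s and [Cl^-] = 2s.
Ksp = [Hg2^2+][Cl^-]^2
So Ksp = s × (2s)^2 = 4s^3
Ksp = 4 × (6.35 × 10^-7)^3 = 1.0 × 10^-18

Ksp ≈ 1.0 x 10^-18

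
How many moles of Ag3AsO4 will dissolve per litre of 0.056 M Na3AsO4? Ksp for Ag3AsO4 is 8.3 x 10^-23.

Ag3AsO4(s) ⇌ 3 Ag^+(aq) + AsO4^3-(aq)
Ksp = [Ag^+]^3[AsO4^3-]
Let s = moles of Ag3AsO4 that dissolve per litre. [Ag^+] = 3s, [AsO4^3-] = 0.056 + s ≈ 0.056 (since AsO4^3- from Na3AsO4 dominates).
Ksp ≈ (3s)^3 × 0.056
s = 3.8 x 10^-8 M
Check: s = 3.8 × 10^-8 ≪ 0.056, so the approximation is valid.

s ≈ 3.8e-8 M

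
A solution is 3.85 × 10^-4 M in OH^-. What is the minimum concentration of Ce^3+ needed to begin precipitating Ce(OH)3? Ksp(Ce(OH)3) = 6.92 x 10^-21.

Ce(OH)3(s) <=> Ce^3+(aq) + 3 OH^-(aq)
Ksp = [Ce^3+][OH^-]^3
Precipitation begins when Q = Ksp. With [OH^-] = 3.85 × 10^-4 M:
6.92 x 10^-21 = (3.85 × 10^-4)^3 × [Ce^3+]
[Ce^3+] = (6.92 x 10^-21 / 5.707 x 10^-11) = 1.21 x 10^-10 M

[Ce^3+] = 1.21 x 10^-10 M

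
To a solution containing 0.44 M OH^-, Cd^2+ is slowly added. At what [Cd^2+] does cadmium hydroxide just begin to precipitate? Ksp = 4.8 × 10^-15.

2.5e-14 M

Cd(OH)2(s) <=> Cd^2+ + 2 OH^-
Ksp = [Cd^2+][OH^-]^2
Precipitation begins when Q = Ksp. With [OH^-] = 0.44 M:
4.8 × 10^-15 = (0.44)^2 × [Cd^2+]
[Cd^2+] = (4.8 × 10^-15 / 1.94 × 10^-1) = 2.5 × 10^-14 M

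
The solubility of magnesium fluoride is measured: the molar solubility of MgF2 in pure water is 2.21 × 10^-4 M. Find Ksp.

Ksp ≈ 4.32 × 10^-11

MgF2(s) ⇌ Mg^2+(aq) + 2 F^-(aq)
If s mol/L of MgF2 dissolves, [Mg^2+] = s and [F^-] = 2s.
Ksp = [Mg^2+][F^-]^2
So Ksp = s × (2s)^2 = 4s^3
Ksp = 4 × (2.21 × 10^-4)^3 = 4.32 x 10^-11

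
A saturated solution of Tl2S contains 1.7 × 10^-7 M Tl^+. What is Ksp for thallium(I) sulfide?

Tl2S(s) ⇌ 2 Tl^+(aq) + S^2-(aq)
Stoichiometry gives [S^2-] = (1/2)[Tl^+] = 8.50 × 10^-8 M.
Ksp = [Tl^+]^2[S^2-]
Ksp = (1.7 × 10^-7)^2 × 8.50 × 10^-8 = 2.5 x 10^-21

2.5 × 10^-21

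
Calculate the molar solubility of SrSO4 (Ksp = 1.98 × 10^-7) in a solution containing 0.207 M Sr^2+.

s = 9.57 × 10^-7 M

SrSO4(s) <=> Sr^2+ + SO4^2-
Ksp = [Sr^2+][SO4^2-]
If s mol/L dissolves here, [Sr^2+] = 0.207 + s ≈ 0.207, [SO4^2-] = s (common-ion effect: Sr^2+ is already 0.207 M).
Ksp ≈ 0.207 × s
s = 9.57 x 10^-7 M
Check: s = 9.6 × 10^-7 ≪ 0.207, so the approximation is valid.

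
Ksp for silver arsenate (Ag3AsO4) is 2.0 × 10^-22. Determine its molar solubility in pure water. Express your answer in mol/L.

Ag3AsO4(s) ⇌ 3 Ag^+(aq) + AsO4^3-(aq)
Ksp = [Ag^+]^3[AsO4^3-]
If s mol/L of Ag3AsO4 dissolves, [Ag^+] = 3s and [AsO4^3-] = s.
Substituting: Ksp = (3s)^3s = 27s^4
s = (2.0 × 10^-22 / 27)^(1/4) = 1.6 × 10^-6 M

s ≈ 1.6e-6 M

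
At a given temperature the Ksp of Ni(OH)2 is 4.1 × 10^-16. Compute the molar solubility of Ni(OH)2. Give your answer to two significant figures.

Ni(OH)2(s) ⇌ Ni^2+ + 2 OH^-
Ksp = [Ni^2+][OH^-]^2
Let s = molar solubility. Then [Ni^2+] = s and [OH^-] = 2s.
Substituting: Ksp = s(2s)^2 = 4s^3
s^3 = 4.1 × 10^-16 / 4, so s = 4.7 x 10^-6 M

4.7e-6 M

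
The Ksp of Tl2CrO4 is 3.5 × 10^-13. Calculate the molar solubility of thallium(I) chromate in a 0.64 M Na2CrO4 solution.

Tl2CrO4(s) ⇌ 2 Tl^+ + CrO4^2-
Ksp = [Tl^+]^2[CrO4^2-]
If s mol/L dissolves here, [Tl^+] = 2s, [CrO4^2-] = 0.64 + s ≈ 0.64 (common-ion effect: CrO4^2- is already 0.64 M).
Ksp ≈ (2s)^2 × 0.64
s = 3.7 x 10^-7 M
Check: s = 3.7 × 10^-7 ≪ 0.64, so the approximation is valid.

s ≈ 3.7e-7 M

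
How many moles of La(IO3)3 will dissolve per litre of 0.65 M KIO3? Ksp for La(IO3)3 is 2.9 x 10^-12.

s ≈ 1.1e-11 M

La(IO3)3(s) ⇌ La^3+(aq) + 3 IO3^-(aq)
Ksp = [La^3+][IO3^-]^3
Let s = moles of La(IO3)3 that dissolve per litre. [La^3+] = s, [IO3^-] = 0.65 + 3s ≈ 0.65 (Ksp is small, so little additional dissolves).
Ksp ≈ s × (0.65)^3
s = 1.1 × 10^-11 M
Check: 3s = 3.2 × 10^-11 ≪ 0.65, so the approximation is valid.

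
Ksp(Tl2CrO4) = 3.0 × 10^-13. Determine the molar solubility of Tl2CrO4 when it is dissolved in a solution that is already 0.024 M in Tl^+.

Tl2CrO4(s) ⇌ 2 Tl^+(aq) + CrO4^2-(aq)
Ksp = [Tl^+]^2[CrO4^2-]
Let s be the molar solubility in this solution. [Tl^+] = 0.024 + 2s ≈ 0.024, [CrO4^2-] = s (common-ion effect: Tl^+ is already 0.024 M).
Ksp ≈ (0.024)^2 × s
s = 5.2 x 10^-10 M
Check: 2s = 1.0 x 10^-9 ≪ 0.024, so the approximation is valid.

s ≈ 5.2 x 10^-10 M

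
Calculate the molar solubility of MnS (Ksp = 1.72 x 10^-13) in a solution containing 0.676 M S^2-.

MnS(s) <=> Mn^2+(aq) + S^2-(aq)
Ksp = [Mn^2+][S^2-]
If s mol/L dissolves here, [Mn^2+] = s, [S^2-] = 0.676 + s ≈ 0.676 (Ksp is small, so little additional dissolves).
Ksp ≈ s × 0.676
s = 2.54 × 10^-13 M
Check: s = 2.5 × 10^-13 ≪ 0.676, so the approximation is valid.

2.54 × 10^-13 M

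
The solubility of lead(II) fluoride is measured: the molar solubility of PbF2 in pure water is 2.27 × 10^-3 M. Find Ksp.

PbF2(s) <=> Pb^2+(aq) + 2 F^-(aq)
For each mole of PbF2 that dissolves: [Pb^2+] = s, [F^-] = 2s.
Ksp = [Pb^2+][F^-]^2
So Ksp = s × (2s)^2 = 4s^3
Ksp = 4 × (2.27 × 10^-3)^3 = 4.68 × 10^-8

Ksp = 4.68 x 10^-8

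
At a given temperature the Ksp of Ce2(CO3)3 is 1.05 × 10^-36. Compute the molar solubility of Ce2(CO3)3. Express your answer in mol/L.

s ≈ 2.50 × 10^-8 M

Ce2(CO3)3(s) <=> 2 Ce^3+(aq) + 3 CO3^2-(aq)
Ksp = [Ce^3+]^2[CO3^2-]^3
If s mol/L of Ce2(CO3)3 dissolves, [Ce^3+] = 2s and [CO3^2-] = 3s.
So Ksp = (2s)^2 × (3s)^3 = 108s^5
s^5 = 1.05 × 10^-36 / 108, so s = 2.50 x 10^-8 M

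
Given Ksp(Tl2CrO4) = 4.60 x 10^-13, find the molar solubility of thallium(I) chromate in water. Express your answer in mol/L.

Tl2CrO4(s) ⇌ 2 Tl^+(aq) + CrO4^2-(aq)
Ksp = [Tl^+]^2[CrO4^2-]
If s mol/L of Tl2CrO4 dissolves, [Tl^+] = 2s and [CrO4^2-] = s.
Ksp = (2s)^2s = 4s^3
s^3 = 4.60 x 10^-13 / 4, so s = 4.86 × 10^-5 M

s ≈ 4.86e-5 M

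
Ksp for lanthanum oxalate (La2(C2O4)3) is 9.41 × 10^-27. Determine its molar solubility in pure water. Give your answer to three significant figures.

s = 2.44 × 10^-6 M

La2(C2O4)3(s) <=> 2 La^3+ + 3 C2O4^2-
Ksp = [La^3+]^2[C2O4^2-]^3
Let s = molar solubility. Then [La^3+] = 2s and [C2O4^2-] = 3s.
So Ksp = (2s)^2 × (3s)^3 = 108s^5
s = (9.41 × 10^-27 / 108)^(1/5) = 2.44 x 10^-6 M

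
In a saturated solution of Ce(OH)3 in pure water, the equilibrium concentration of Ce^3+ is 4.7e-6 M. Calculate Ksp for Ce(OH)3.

1.3 × 10^-20

Ce(OH)3(s) ⇌ Ce^3+ + 3 OH^-
Stoichiometry gives [OH^-] = (3/1)[Ce^3+] = 1.41 × 10^-5 M.
Ksp = [Ce^3+][OH^-]^3
Ksp = 4.7 × 10^-6 × (1.41 × 10^-5)^3 = 1.3 x 10^-20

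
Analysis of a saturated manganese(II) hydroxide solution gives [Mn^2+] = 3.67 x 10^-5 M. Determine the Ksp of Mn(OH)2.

1.98 × 10^-13

Mn(OH)2(s) <=> Mn^2+(aq) + 2 OH^-(aq)
Stoichiometry gives [OH^-] = (2/1)[Mn^2+] = 7.340 × 10^-5 M.
Ksp = [Mn^2+][OH^-]^2
Ksp = 3.67 × 10^-5 × (7.340 × 10^-5)^2 = 1.98 × 10^-13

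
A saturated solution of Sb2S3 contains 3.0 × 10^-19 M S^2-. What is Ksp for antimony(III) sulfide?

Sb2S3(s) ⇌ 2 Sb^3+ + 3 S^2-
Stoichiometry gives [Sb^3+] = (2/3)[S^2-] = 2.00 × 10^-19 M.
Ksp = [Sb^3+]^2[S^2-]^3
Ksp = (2.00 × 10^-19)^2 × (3.0 x 10^-19)^3 = 1.1 × 10^-93

Ksp ≈ 1.1 × 10^-93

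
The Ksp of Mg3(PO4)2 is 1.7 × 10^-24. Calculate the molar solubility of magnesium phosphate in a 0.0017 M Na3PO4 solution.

Mg3(PO4)2(s) <=> 3 Mg^2+ + 2 PO4^3-
Ksp = [Mg^2+]^3[PO4^3-]^2
Let s be the molar solubility in this solution. [Mg^2+] = 3s, [PO4^3-] = 0.0017 + 2s ≈ 0.0017 (common-ion effect: PO4^3- is already 0.0017 M).
Ksp ≈ (3s)^3 × (0.0017)^2
s = 2.8 × 10^-7 M
Check: 2s = 5.6 x 10^-7 ≪ 0.0017, so the approximation is valid.

2.8e-7 M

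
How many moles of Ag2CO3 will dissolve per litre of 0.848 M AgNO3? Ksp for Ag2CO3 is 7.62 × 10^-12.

s = 1.06e-11 M

Ag2CO3(s) <=> 2 Ag^+(aq) + CO3^2-(aq)
Ksp = [Ag^+]^2[CO3^2-]
Let s be the molar solubility in this solution. [Ag^+] = 0.848 + 2s ≈ 0.848, [CO3^2-] = s (Ksp is small, so little additional dissolves).
Ksp ≈ (0.848)^2 × s
s = 1.06 x 10^-11 M
Check: 2s = 2.1 x 10^-11 ≪ 0.848, so the approximation is valid.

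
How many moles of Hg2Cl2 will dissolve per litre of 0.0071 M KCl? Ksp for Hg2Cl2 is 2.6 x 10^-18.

Hg2Cl2(s) ⇌ Hg2^2+(aq) + 2 Cl^-(aq)
Ksp = [Hg2^2+][Cl^-]^2
If s mol/L dissolves here, [Hg2^2+] = s, [Cl^-] = 0.0071 + 2s ≈ 0.0071 (Ksp is small, so little additional dissolves).
Ksp ≈ s × (0.0071)^2
s = 5.2 × 10^-14 M
Check: 2s = 1.0 × 10^-13 ≪ 0.0071, so the approximation is valid.

s ≈ 5.2 × 10^-14 M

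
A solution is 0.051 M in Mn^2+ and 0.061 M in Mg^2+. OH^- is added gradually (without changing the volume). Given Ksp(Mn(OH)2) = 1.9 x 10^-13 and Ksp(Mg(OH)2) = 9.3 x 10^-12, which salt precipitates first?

Each salt begins to precipitate when Q = Ksp, i.e. when [OH^-] reaches its threshold.
For Mn(OH)2: 1.9 x 10^-13 = 0.051 × [OH^-]^2  ⇒  [OH^-] = 1.9 × 10^-6 M.
For Mg(OH)2: 9.3 x 10^-12 = 0.061 × [OH^-]^2  ⇒  [OH^-] = 1.2 × 10^-5 M.
The salt with the lower threshold [OH^-] precipitates first: Mn(OH)2.

Mn(OH)2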